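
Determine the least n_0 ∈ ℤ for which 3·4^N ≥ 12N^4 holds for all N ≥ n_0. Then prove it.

At N = 6: 12288 < 15552, so the inequality fails and n_0 ≥ 7. We prove 3·4^N ≥ 12N^4 for all N ≥ 7.
Base case (N = 7): 3·4^N = 49152 and 12N^4 = 28812, so 49152 ≥ 28812.
Inductive step: suppose the statement holds for some m ≥ 7, so 3·4^m ≥ 12m^4.
Then 3·4^(m + 1) = 4·(3·4^m) ≥ 4·(12m^4).
Also, for m ≥ 7 we have 4·(12m^4) ≥ 12(m+1)^4, since 4 ≥ (1 + 1/m)^4 for all m ≥ 7.
Combining, 3·4^(m + 1) ≥ 12(m+1)^4.
This completes the induction.
Hence the smallest such n_0 is 7.

n_0 = 7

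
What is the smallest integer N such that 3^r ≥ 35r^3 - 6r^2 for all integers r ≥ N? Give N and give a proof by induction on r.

At r = 9: 19683 < 25029, so the inequality fails and N ≥ 10. We prove 3^r ≥ 35r^3 - 6r^2 for all r ≥ 10.
For the base case r = 10: 3^r = 59049 and 35r^3 - 6r^2 = 34400, so 59049 ≥ 34400.
Inductive step: suppose the statement holds for some k ≥ 10, so 3^k ≥ 35k^3 - 6k^2.
Then 3^(k + 1) = 3·(3^k) ≥ 3·(35k^3 - 6k^2).
Also, for k ≥ 10 we have 3·(35k^3 - 6k^2) ≥ 35(k+1)^3 - 6(k+1)^2, since 3·(35k^3 - 6k^2) − (35(k+1)^3 - 6(k+1)^2) = 70k^3 - 117k^2 - 93k - 29, which is nonnegative for all k ≥ 10.
Combining, 3^(k + 1) ≥ 35(k+1)^3 - 6(k+1)^2.
This completes the induction.
Hence the smallest such N is 10.

N = 10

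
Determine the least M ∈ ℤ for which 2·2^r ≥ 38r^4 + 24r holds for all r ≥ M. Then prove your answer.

M = 23

At r = 22: 8388608 < 8902256, so the inequality fails and M ≥ 23. We prove 2·2^r ≥ 38r^4 + 24r for all r ≥ 23.
Base step (r = 23): 2·2^r = 16777216 and 38r^4 + 24r = 10634510, so 16777216 ≥ 10634510.
Suppose the result is true for r = i, so 2·2^i ≥ 38i^4 + 24i.
Then 2·2^(i + 1) = 2·(2·2^i) ≥ 2·(38i^4 + 24i).
Also, for i ≥ 23 we have 2·(38i^4 + 24i) ≥ 38(i+1)^4 + 24(i+1), since 2·(38i^4 + 24i) − (38(i+1)^4 + 24(i+1)) = 38i^4 - 152i^3 - 228i^2 - 128i - 62, which is nonnegative for all i ≥ 23.
Combining, 2·2^(i + 1) ≥ 38(i+1)^4 + 24(i+1).
By induction, the statement is established for all r ≥ 23.
Hence the smallest such M is 23.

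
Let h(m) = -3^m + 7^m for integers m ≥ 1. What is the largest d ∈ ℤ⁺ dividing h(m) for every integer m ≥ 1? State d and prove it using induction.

d = 4

Computing the first values: h(1) = 4 and h(2) = 40; gcd(4, 40) = 4, so d ≤ 4.
We prove 4 | -3^m + 7^m for all m ≥ 1 by induction on m.
Base step (m = 1): h(1) = 4 = 4·(1), so 4 | h(1).
Suppose the result is true for m = i, i.e. 4 | h(i). Then
7^{i+1} − 3^{i+1} = 7·7^i − 3·3^i = 7·(7^i − 3^i) + (4)·3^i. The first term is divisible by 4 by the inductive hypothesis, and the second term (4)·3^i is divisible by 4 since 4 | 4. Hence 4 | h(i+1).
By the principle of mathematical induction, the result holds for all m ≥ 1.
Therefore the largest such d is 4.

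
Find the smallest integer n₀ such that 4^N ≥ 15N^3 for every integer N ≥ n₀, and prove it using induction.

At N = 5: 1024 < 1875, so the inequality fails and n₀ ≥ 6. We prove 4^N ≥ 15N^3 for all N ≥ 6.
When N = 6: 4^N = 4096 and 15N^3 = 3240, so 4096 ≥ 3240.
Suppose the result is true for N = k, so 4^k ≥ 15k^3.
Then 4^(k + 1) = 4·(4^k) ≥ 4·(15k^3).
Also, for k ≥ 6 we have 4·(15k^3) ≥ 15(k+1)^3, since 4 ≥ (1 + 1/k)^3 for all k ≥ 6.
Combining, 4^(k + 1) ≥ 15(k+1)^3.
By induction, the statement is established for all N ≥ 6.
Hence the smallest such n₀ is 6.

n₀ = 6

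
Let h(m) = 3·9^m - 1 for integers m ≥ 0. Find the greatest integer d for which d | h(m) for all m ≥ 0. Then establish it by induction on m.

d = 2

Computing the first values: h(0) = 2 and h(1) = 26; gcd(2, 26) = 2, so d ≤ 2.
We prove 2 | 3·9^m - 1 for all m ≥ 0 by induction on m.
Base step (m = 0): h(0) = 2 = 2·(1), so 2 | h(0).
For the inductive step, assume it holds for an arbitrary j ≥ 0, i.e. 2 | h(j). Then
h(j+1) = 3·9^(j+1) - 1 = 9·(3·9^j - 1) + 8 = 9·h(j) + 8. The first term is divisible by 2 by the inductive hypothesis, and 8 is divisible by 2. Hence 2 | h(j+1).
Hence, by induction on m, the claim holds for every m ≥ 0.
Therefore the largest such d is 2.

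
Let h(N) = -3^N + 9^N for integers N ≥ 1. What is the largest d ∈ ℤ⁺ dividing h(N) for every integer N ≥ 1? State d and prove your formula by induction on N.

Computing the first values: h(1) = 6 and h(2) = 72; gcd(6, 72) = 6, so d ≤ 6.
We prove 6 | -3^N + 9^N for all N ≥ 1 by induction on N.
For the base case N = 1: h(1) = 6 = 6·(1), so 6 | h(1).
Inductive step: assume the claim holds for N = m, i.e. 6 | h(m). Then
9^{m+1} − 3^{m+1} = 9·9^m − 3·3^m = 9·(9^m − 3^m) + (6)·3^m. The first term is divisible by 6 by the inductive hypothesis, and the second term (6)·3^m is divisible by 6 since 6 | 6. Hence 6 | h(m+1).
By induction, the statement is established for all N ≥ 1.
Therefore the largest such d is 6.

d = 6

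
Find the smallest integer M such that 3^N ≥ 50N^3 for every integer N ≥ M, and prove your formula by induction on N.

At N = 9: 19683 < 36450, so the inequality fails and M ≥ 10. We prove 3^N ≥ 50N^3 for all N ≥ 10.
Base case (N = 10): 3^N = 59049 and 50N^3 = 50000, so 59049 ≥ 50000.
Inductive step: assume the claim holds for N = r, so 3^r ≥ 50r^3.
Then 3^(r + 1) = 3·(3^r) ≥ 3·(50r^3).
Also, for r ≥ 10 we have 3·(50r^3) ≥ 50(r+1)^3, since 3 ≥ (1 + 1/r)^3 for all r ≥ 10.
Combining, 3^(r + 1) ≥ 50(r+1)^3.
Hence, by induction on N, the claim holds for every N ≥ 10.
Hence the smallest such M is 10.

M = 10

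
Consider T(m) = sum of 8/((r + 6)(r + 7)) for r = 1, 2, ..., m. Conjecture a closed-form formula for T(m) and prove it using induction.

T(m) = 8m/(7(m + 7))

We claim T(m) = 8m/(7(m + 7)) for all m ≥ 1.
Base case (m = 1): T(1) = 1/7, and the closed form gives 1/7. They agree.
Inductive step: assume the claim holds for m = r, so T(r) = 8r/(7(r + 7)).
Then T(r+1) = T(r) + (8/((r + 7)(r + 8))) = (8r/(7(r + 7))) + (8/((r + 7)(r + 8))).
Simplifying, T(r+1) = 8(r + 1)/(7(r + 8)) = 8(r+1)/(7((r+1) + 7)),
which is the closed form with m = r+1.
Hence, by induction on m, the claim holds for every m ≥ 1.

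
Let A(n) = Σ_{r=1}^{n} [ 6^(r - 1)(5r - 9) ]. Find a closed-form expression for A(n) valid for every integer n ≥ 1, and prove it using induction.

We claim A(n) = 6^n(n - 2) + 2 for all n ≥ 1.
Base step (n = 1): A(1) = -4, and the closed form gives -4. They agree.
For the inductive step, assume it holds for an arbitrary r ≥ 1, so A(r) = 6^r(r - 2) + 2.
Then A(r+1) = A(r) + (6^r(5r - 4)) = (6^r(r - 2) + 2) + (6^r(5r - 4)).
Simplifying, A(r+1) = 6·6^r·r - 6·6^r + 2 = 6^(r+1)((r+1) - 2) + 2,
which is the closed form with n = r+1.
This completes the induction.

A(n) = 6^n(n - 2) + 2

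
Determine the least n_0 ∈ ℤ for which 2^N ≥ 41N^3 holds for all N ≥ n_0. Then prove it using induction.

At N = 17: 131072 < 201433, so the inequality fails and n_0 ≥ 18. We prove 2^N ≥ 41N^3 for all N ≥ 18.
For the base case N = 18: 2^N = 262144 and 41N^3 = 239112, so 262144 ≥ 239112.
Inductive step: assume the claim holds for N = i, so 2^i ≥ 41i^3.
Then 2^(i + 1) = 2·(2^i) ≥ 2·(41i^3).
Also, for i ≥ 18 we have 2·(41i^3) ≥ 41(i+1)^3, since 2 ≥ (1 + 1/i)^3 for all i ≥ 18.
Combining, 2^(i + 1) ≥ 41(i+1)^3.
By induction, the statement is established for all N ≥ 18.
Hence the smallest such n_0 is 18.

n_0 = 18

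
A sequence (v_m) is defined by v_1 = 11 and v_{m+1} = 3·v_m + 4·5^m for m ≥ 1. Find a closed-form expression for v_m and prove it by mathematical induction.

v_m = 3^(m - 1) + 2·5^m

Computing the first terms: v_1 = 11, v_2 = 53, v_3 = 259. This suggests v_m = 3^(m - 1) + 2·5^m.
Base case (m = 1): the formula gives 11 = 11 = v_1.
Inductive step: suppose the statement holds for some j ≥ 1, so v_j = 3^(j - 1) + 2·5^j.
Then v_{j+1} = 3·v_j + 4·5^j = 3·(3^(j - 1) + 2·5^j) + 4·5^j = 3^j + 2·5^(j + 1) = 3^((j+1) - 1) + 2·5^(j+1),
which is the claimed formula at m = j+1.
By the principle of mathematical induction, the result holds for all m ≥ 1.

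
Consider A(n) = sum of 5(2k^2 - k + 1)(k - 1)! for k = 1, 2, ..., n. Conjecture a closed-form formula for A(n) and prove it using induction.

A(n) = (10n + 5)n! - 5

We claim A(n) = (10n + 5)n! - 5 for all n ≥ 1.
Base step (n = 1): A(1) = 10, and the closed form gives 10. They agree.
Inductive step: assume the claim holds for n = k, so A(k) = (10k + 5)k! - 5.
Then A(k+1) = A(k) + (5(2k^2 + 3k + 2)k!) = ((10k + 5)k! - 5) + (5(2k^2 + 3k + 2)k!).
Simplifying, A(k+1) = (10(k+1) + 5)(k+1)! - 5,
which is the closed form with n = k+1.
This completes the induction.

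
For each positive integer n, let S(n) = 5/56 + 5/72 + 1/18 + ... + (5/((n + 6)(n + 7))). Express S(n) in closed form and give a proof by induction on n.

S(n) = 5n/(7(n + 7))

We claim S(n) = 5n/(7(n + 7)) for all n ≥ 1.
Base case (n = 1): S(1) = 5/56, and the closed form gives 5/56. They agree.
For the inductive step, assume it holds for an arbitrary r ≥ 1, so S(r) = 5r/(7(r + 7)).
Then S(r+1) = S(r) + (5/((r + 7)(r + 8))) = (5r/(7(r + 7))) + (5/((r + 7)(r + 8))).
Simplifying, S(r+1) = 5(r + 1)/(7(r + 8)) = 5(r+1)/(7((r+1) + 7)),
which is the closed form with n = r+1.
Hence, by induction on n, the claim holds for every n ≥ 1.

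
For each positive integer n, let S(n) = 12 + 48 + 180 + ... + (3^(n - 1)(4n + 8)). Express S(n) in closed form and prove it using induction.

S(n) = 3^n(2n + 3) - 3

We claim S(n) = 3^n(2n + 3) - 3 for all n ≥ 1.
When n = 1: S(1) = 12, and the closed form gives 12. They agree.
Suppose the result is true for n = p, so S(p) = 3^p(2p + 3) - 3.
Then S(p+1) = S(p) + (4·3^p(p + 3)) = (3^p(2p + 3) - 3) + (4·3^p(p + 3)).
Simplifying, S(p+1) = 6·3^p·p + 15·3^p - 3 = 3^(p+1)(2(p+1) + 3) - 3,
which is the closed form with n = p+1.
By the principle of mathematical induction, the result holds for all n ≥ 1.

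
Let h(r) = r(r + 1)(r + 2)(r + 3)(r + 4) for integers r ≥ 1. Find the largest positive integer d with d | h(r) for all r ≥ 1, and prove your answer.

d = 120

Computing the first values: h(1) = 120 and h(2) = 720; gcd(120, 720) = 120, so d ≤ 120.
We prove 120 | r(r + 1)(r + 2)(r + 3)(r + 4) for all r ≥ 1 by induction on r.
Base case (r = 1): h(1) = 120 = 120·(1), so 120 | h(1).
Inductive step: suppose the statement holds for some p ≥ 1, i.e. 120 | h(p). Then
h(p+1) − h(p) = (p+1)·(p+2)·(p+3)·(p+4)·(p+5) − p·(p+1)·(p+2)·(p+3)·(p+4) = (p+1)·(p+2)·(p+3)·(p+4)·[(p+5) − p] = 5·(p+1)·(p+2)·(p+3)·(p+4). The product of 4 consecutive integers is divisible by (4)! = 24, so h(p+1) − h(p) is divisible by 5·24 = 120. By the inductive hypothesis 120 | h(p), hence 120 | h(p+1).
By the principle of mathematical induction, the result holds for all r ≥ 1.
Therefore the largest such d is 120.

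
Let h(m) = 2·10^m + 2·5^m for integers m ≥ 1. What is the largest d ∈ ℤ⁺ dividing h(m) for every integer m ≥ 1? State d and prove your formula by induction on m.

d = 10

Computing the first values: h(1) = 30 and h(2) = 250; gcd(30, 250) = 10, so d ≤ 10.
We prove 10 | 2·10^m + 2·5^m for all m ≥ 1 by induction on m.
Base case (m = 1): h(1) = 30 = 10·(3), so 10 | h(1).
For the inductive step, assume it holds for an arbitrary i ≥ 1, i.e. 10 | h(i). Then
h(i+1) − 10·h(i) = (2·10^(i+1) + 2·5^(i+1)) − 10·(2·10^i + 2·5^i) = (2)·5^i·(5 − 10) = (-10)·5^i. Since 10 | h(i) by the inductive hypothesis, 10 | 10·h(i); and 10 | -10 since -10 = 10·-1. Therefore 10 | h(i+1).
By the principle of mathematical induction, the result holds for all m ≥ 1.
Therefore the largest such d is 10.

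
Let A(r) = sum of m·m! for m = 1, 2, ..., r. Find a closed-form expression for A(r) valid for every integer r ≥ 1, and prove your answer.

A(r) = (r + 1)! - 1

We claim A(r) = (r + 1)! - 1 for all r ≥ 1.
Base case (r = 1): A(1) = 1, and the closed form gives 1. They agree.
Inductive step: assume the claim holds for r = m, so A(m) = (m + 1)! - 1.
Then A(m+1) = A(m) + ((m + 1)(m + 1)!) = ((m + 1)! - 1) + ((m + 1)(m + 1)!).
Simplifying, A(m+1) = ((m+1) + 1)! - 1,
which is the closed form with r = m+1.
This completes the induction.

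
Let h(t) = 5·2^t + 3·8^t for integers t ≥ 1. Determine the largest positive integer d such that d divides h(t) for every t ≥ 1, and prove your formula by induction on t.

d = 2

Computing the first values: h(1) = 34 and h(2) = 212; gcd(34, 212) = 2, so d ≤ 2.
We prove 2 | 5·2^t + 3·8^t for all t ≥ 1 by induction on t.
Base step (t = 1): h(1) = 34 = 2·(17), so 2 | h(1).
Suppose the result is true for t = m, i.e. 2 | h(m). Then
h(m+1) − 8·h(m) = (5·2^(m+1) + 3·8^(m+1)) − 8·(5·2^m + 3·8^m) = (5)·2^m·(2 − 8) = (-30)·2^m. Since 2 | h(m) by the inductive hypothesis, 2 | 8·h(m); and 2 | -30 since -30 = 2·-15. Therefore 2 | h(m+1).
By induction, the statement is established for all t ≥ 1.
Therefore the largest such d is 2.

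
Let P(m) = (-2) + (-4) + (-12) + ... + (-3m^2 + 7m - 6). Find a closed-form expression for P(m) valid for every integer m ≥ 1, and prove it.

We claim P(m) = -m(m^2 - 2m + 3) for all m ≥ 1.
When m = 1: P(1) = -2, and the closed form gives -2. They agree.
Inductive step: suppose the statement holds for some k ≥ 1, so P(k) = k(-k^2 + 2k - 3).
Then P(k+1) = P(k) + (-3k^2 + k - 2) = (k(-k^2 + 2k - 3)) + (-3k^2 + k - 2).
Simplifying, P(k+1) = -(k + 1)(k^2 + 2) = -(k+1)((k+1)^2 - 2(k+1) + 3),
which is the closed form with m = k+1.
Hence, by induction on m, the claim holds for every m ≥ 1.

P(m) = -m(m^2 - 2m + 3)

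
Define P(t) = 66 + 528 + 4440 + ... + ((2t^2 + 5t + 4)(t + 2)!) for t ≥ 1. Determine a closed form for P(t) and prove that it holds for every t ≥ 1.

P(t) = (2t + 1)(t + 3)! - 6

We claim P(t) = (2t + 1)(t + 3)! - 6 for all t ≥ 1.
For the base case t = 1: P(1) = 66, and the closed form gives 66. They agree.
Suppose the result is true for t = k, so P(k) = (2k + 1)(k + 3)! - 6.
Then P(k+1) = P(k) + ((2k^2 + 9k + 11)(k + 3)!) = ((2k + 1)(k + 3)! - 6) + ((2k^2 + 9k + 11)(k + 3)!).
Simplifying, P(k+1) = (2(k+1) + 1)((k+1) + 3)! - 6,
which is the closed form with t = k+1.
Hence, by induction on t, the claim holds for every t ≥ 1.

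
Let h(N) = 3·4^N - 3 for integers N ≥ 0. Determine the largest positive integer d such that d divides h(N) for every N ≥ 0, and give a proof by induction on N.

d = 9

Computing the first values: h(0) = 0 and h(1) = 9; gcd(0, 9) = 9, so d ≤ 9.
We prove 9 | 3·4^N - 3 for all N ≥ 0 by induction on N.
For the base case N = 0: h(0) = 0 = 9·(0), so 9 | h(0).
For the inductive step, assume it holds for an arbitrary i ≥ 0, i.e. 9 | h(i). Then
h(i+1) = 3·4^(i+1) - 3 = 4·(3·4^i - 3) + 9 = 4·h(i) + 9. The first term is divisible by 9 by the inductive hypothesis, and 9 is divisible by 9. Hence 9 | h(i+1).
This completes the induction.
Therefore the largest such d is 9.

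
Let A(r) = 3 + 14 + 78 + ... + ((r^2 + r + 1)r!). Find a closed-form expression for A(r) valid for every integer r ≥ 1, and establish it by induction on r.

A(r) = (r + 1)(r + 1)! - 1

We claim A(r) = (r + 1)(r + 1)! - 1 for all r ≥ 1.
When r = 1: A(1) = 3, and the closed form gives 3. They agree.
Suppose the result is true for r = k, so A(k) = (k + 1)(k + 1)! - 1.
Then A(k+1) = A(k) + ((k^2 + 3k + 3)(k + 1)!) = ((k + 1)(k + 1)! - 1) + ((k^2 + 3k + 3)(k + 1)!).
Simplifying, A(k+1) = ((k+1) + 1)((k+1) + 1)! - 1,
which is the closed form with r = k+1.
Hence, by induction on r, the claim holds for every r ≥ 1.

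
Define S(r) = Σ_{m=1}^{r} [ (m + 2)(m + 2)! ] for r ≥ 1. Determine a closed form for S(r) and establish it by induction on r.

We claim S(r) = (r + 3)! - 6 for all r ≥ 1.
When r = 1: S(1) = 18, and the closed form gives 18. They agree.
Suppose the result is true for r = m, so S(m) = (m + 3)! - 6.
Then S(m+1) = S(m) + ((m + 3)(m + 3)!) = ((m + 3)! - 6) + ((m + 3)(m + 3)!).
Simplifying, S(m+1) = ((m+1) + 3)! - 6,
which is the closed form with r = m+1.
By induction, the statement is established for all r ≥ 1.

S(r) = (r + 3)! - 6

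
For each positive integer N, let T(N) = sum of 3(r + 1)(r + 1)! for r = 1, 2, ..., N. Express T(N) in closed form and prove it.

We claim T(N) = 3(N + 2)! - 6 for all N ≥ 1.
Base case (N = 1): T(1) = 12, and the closed form gives 12. They agree.
Suppose the result is true for N = r, so T(r) = 3(r + 2)! - 6.
Then T(r+1) = T(r) + (3(r + 2)(r + 2)!) = (3(r + 2)! - 6) + (3(r + 2)(r + 2)!).
Simplifying, T(r+1) = 3((r+1) + 2)! - 6,
which is the closed form with N = r+1.
This completes the induction.

T(N) = 3(N + 2)! - 6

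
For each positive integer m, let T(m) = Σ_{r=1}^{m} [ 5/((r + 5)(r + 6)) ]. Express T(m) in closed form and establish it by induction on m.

T(m) = 5m/(6(m + 6))

We claim T(m) = 5m/(6(m + 6)) for all m ≥ 1.
Base case (m = 1): T(1) = 5/42, and the closed form gives 5/42. They agree.
For the inductive step, assume it holds for an arbitrary r ≥ 1, so T(r) = 5r/(6(r + 6)).
Then T(r+1) = T(r) + (5/((r + 6)(r + 7))) = (5r/(6(r + 6))) + (5/((r + 6)(r + 7))).
Simplifying, T(r+1) = 5(r + 1)/(6(r + 7)) = 5(r+1)/(6((r+1) + 6)),
which is the closed form with m = r+1.
By induction, the statement is established for all m ≥ 1.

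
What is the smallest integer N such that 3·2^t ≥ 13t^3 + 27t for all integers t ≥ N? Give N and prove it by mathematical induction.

At t = 13: 24576 < 28912, so the inequality fails and N ≥ 14. We prove 3·2^t ≥ 13t^3 + 27t for all t ≥ 14.
Base case (t = 14): 3·2^t = 49152 and 13t^3 + 27t = 36050, so 49152 ≥ 36050.
Inductive step: assume the claim holds for t = k, so 3·2^k ≥ 13k^3 + 27k.
Then 3·2^(k + 1) = 2·(3·2^k) ≥ 2·(13k^3 + 27k).
Also, for k ≥ 14 we have 2·(13k^3 + 27k) ≥ 13(k+1)^3 + 27(k+1), since 2·(13k^3 + 27k) − (13(k+1)^3 + 27(k+1)) = 13k^3 - 39k^2 - 12k - 40, which is nonnegative for all k ≥ 14.
Combining, 3·2^(k + 1) ≥ 13(k+1)^3 + 27(k+1).
By the principle of mathematical induction, the result holds for all t ≥ 14.
Hence the smallest such N is 14.

N = 14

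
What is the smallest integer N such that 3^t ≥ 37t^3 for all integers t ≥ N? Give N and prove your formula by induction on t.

At t = 9: 19683 < 26973, so the inequality fails and N ≥ 10. We prove 3^t ≥ 37t^3 for all t ≥ 10.
Base case (t = 10): 3^t = 59049 and 37t^3 = 37000, so 59049 ≥ 37000.
Inductive step: assume the claim holds for t = p, so 3^p ≥ 37p^3.
Then 3^(p + 1) = 3·(3^p) ≥ 3·(37p^3).
Also, for p ≥ 10 we have 3·(37p^3) ≥ 37(p+1)^3, since 3 ≥ (1 + 1/p)^3 for all p ≥ 10.
Combining, 3^(p + 1) ≥ 37(p+1)^3.
By the principle of mathematical induction, the result holds for all t ≥ 10.
Hence the smallest such N is 10.

N = 10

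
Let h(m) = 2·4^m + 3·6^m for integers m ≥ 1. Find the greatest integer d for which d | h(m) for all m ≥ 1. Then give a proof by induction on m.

Computing the first values: h(1) = 26 and h(2) = 140; gcd(26, 140) = 2, so d ≤ 2.
We prove 2 | 2·4^m + 3·6^m for all m ≥ 1 by induction on m.
For the base case m = 1: h(1) = 26 = 2·(13), so 2 | h(1).
Inductive step: assume the claim holds for m = p, i.e. 2 | h(p). Then
h(p+1) − 6·h(p) = (2·4^(p+1) + 3·6^(p+1)) − 6·(2·4^p + 3·6^p) = (2)·4^p·(4 − 6) = (-4)·4^p. Since 2 | h(p) by the inductive hypothesis, 2 | 6·h(p); and 2 | -4 since -4 = 2·-2. Therefore 2 | h(p+1).
By the principle of mathematical induction, the result holds for all m ≥ 1.
Therefore the largest such d is 2.

d = 2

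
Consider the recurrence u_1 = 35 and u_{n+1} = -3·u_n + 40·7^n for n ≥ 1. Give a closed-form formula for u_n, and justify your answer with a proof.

u_n = 7(-3)^(n - 1) + 4·7^n

Computing the first terms: u_1 = 35, u_2 = 175, u_3 = 1435. This suggests u_n = 7(-3)^(n - 1) + 4·7^n.
For the base case n = 1: the formula gives 35 = 35 = u_1.
Inductive step: suppose the statement holds for some i ≥ 1, so u_i = 7(-3)^(i - 1) + 4·7^i.
Then u_{i+1} = -3·u_i + 40·7^i = -3·(7(-3)^(i - 1) + 4·7^i) + 40·7^i = 7(-3)^i + 4·7^(i + 1) = 7(-3)^((i+1) - 1) + 4·7^(i+1),
which is the claimed formula at n = i+1.
Hence, by induction on n, the claim holds for every n ≥ 1.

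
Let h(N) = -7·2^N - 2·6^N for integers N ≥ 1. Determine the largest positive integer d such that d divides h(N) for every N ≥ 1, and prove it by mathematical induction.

Computing the first values: h(1) = -26 and h(2) = -100; gcd(-26, -100) = 2, so d ≤ 2.
We prove 2 | -7·2^N - 2·6^N for all N ≥ 1 by induction on N.
Base step (N = 1): h(1) = -26 = 2·(-13), so 2 | h(1).
Inductive step: suppose the statement holds for some j ≥ 1, i.e. 2 | h(j). Then
h(j+1) − 6·h(j) = (-7·2^(j+1) - 2·6^(j+1)) − 6·(-7·2^j - 2·6^j) = (-7)·2^j·(2 − 6) = (28)·2^j. Since 2 | h(j) by the inductive hypothesis, 2 | 6·h(j); and 2 | 28 since 28 = 2·14. Therefore 2 | h(j+1).
This completes the induction.
Therefore the largest such d is 2.

d = 2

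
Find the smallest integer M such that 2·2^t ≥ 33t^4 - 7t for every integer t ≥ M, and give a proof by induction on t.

M = 22

At t = 21: 4194304 < 6417726, so the inequality fails and M ≥ 22. We prove 2·2^t ≥ 33t^4 - 7t for all t ≥ 22.
When t = 22: 2·2^t = 8388608 and 33t^4 - 7t = 7730294, so 8388608 ≥ 7730294.
Inductive step: assume the claim holds for t = m, so 2·2^m ≥ 33m^4 - 7m.
Then 2·2^(m + 1) = 2·(2·2^m) ≥ 2·(33m^4 - 7m).
Also, for m ≥ 22 we have 2·(33m^4 - 7m) ≥ 33(m+1)^4 - 7(m+1), since 2·(33m^4 - 7m) − (33(m+1)^4 - 7(m+1)) = 33m^4 - 132m^3 - 198m^2 - 139m - 26, which is nonnegative for all m ≥ 22.
Combining, 2·2^(m + 1) ≥ 33(m+1)^4 - 7(m+1).
This completes the induction.
Hence the smallest such M is 22.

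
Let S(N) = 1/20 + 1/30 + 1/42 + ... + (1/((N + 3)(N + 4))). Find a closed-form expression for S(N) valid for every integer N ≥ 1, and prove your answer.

S(N) = N/(4(N + 4))

We claim S(N) = N/(4(N + 4)) for all N ≥ 1.
For the base case N = 1: S(1) = 1/20, and the closed form gives 1/20. They agree.
Inductive step: assume the claim holds for N = p, so S(p) = p/(4(p + 4)).
Then S(p+1) = S(p) + (1/((p + 4)(p + 5))) = (p/(4(p + 4))) + (1/((p + 4)(p + 5))).
Simplifying, S(p+1) = (p + 1)/(4(p + 5)) = (p+1)/(4((p+1) + 4)),
which is the closed form with N = p+1.
By induction, the statement is established for all N ≥ 1.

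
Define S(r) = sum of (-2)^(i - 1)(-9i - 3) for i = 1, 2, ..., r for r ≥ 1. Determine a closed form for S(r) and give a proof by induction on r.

S(r) = (-2)^r(3r + 2) - 2

We claim S(r) = (-2)^r(3r + 2) - 2 for all r ≥ 1.
For the base case r = 1: S(1) = -12, and the closed form gives -12. They agree.
Inductive step: assume the claim holds for r = i, so S(i) = (-2)^i(3i + 2) - 2.
Then S(i+1) = S(i) + ((-2)^i(-9i - 12)) = ((-2)^i(3i + 2) - 2) + ((-2)^i(-9i - 12)).
Simplifying, S(i+1) = -6(-2)^i·i - 10(-2)^i - 2 = (-2)^(i+1)(3(i+1) + 2) - 2,
which is the closed form with r = i+1.
By the principle of mathematical induction, the result holds for all r ≥ 1.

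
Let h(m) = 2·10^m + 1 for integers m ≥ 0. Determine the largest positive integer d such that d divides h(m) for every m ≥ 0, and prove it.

Computing the first values: h(0) = 3 and h(1) = 21; gcd(3, 21) = 3, so d ≤ 3.
We prove 3 | 2·10^m + 1 for all m ≥ 0 by induction on m.
When m = 0: h(0) = 3 = 3·(1), so 3 | h(0).
Inductive step: assume the claim holds for m = p, i.e. 3 | h(p). Then
h(p+1) = 2·10^(p+1) + 1 = 10·(2·10^p + 1) - 9 = 10·h(p) - 9. The first term is divisible by 3 by the inductive hypothesis, and -9 is divisible by 3. Hence 3 | h(p+1).
This completes the induction.
Therefore the largest such d is 3.

d = 3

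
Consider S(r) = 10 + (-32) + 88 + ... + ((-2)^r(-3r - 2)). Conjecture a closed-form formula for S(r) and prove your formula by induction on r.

We claim S(r) = -2(-2)^r(r + 1) + 2 for all r ≥ 1.
When r = 1: S(1) = 10, and the closed form gives 10. They agree.
For the inductive step, assume it holds for an arbitrary j ≥ 1, so S(j) = -2(-2)^j(j + 1) + 2.
Then S(j+1) = S(j) + (2(-2)^j(3j + 5)) = (-2(-2)^j(j + 1) + 2) + (2(-2)^j(3j + 5)).
Simplifying, S(j+1) = 4(-2)^j·j + 8(-2)^j + 2 = -2(-2)^(j+1)((j+1) + 1) + 2,
which is the closed form with r = j+1.
Hence, by induction on r, the claim holds for every r ≥ 1.

S(r) = -2(-2)^r(r + 1) + 2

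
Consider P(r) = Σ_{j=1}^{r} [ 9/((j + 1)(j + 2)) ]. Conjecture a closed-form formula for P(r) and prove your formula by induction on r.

P(r) = 9r/(2(r + 2))

We claim P(r) = 9r/(2(r + 2)) for all r ≥ 1.
When r = 1: P(1) = 3/2, and the closed form gives 3/2. They agree.
For the inductive step, assume it holds for an arbitrary j ≥ 1, so P(j) = 9j/(2(j + 2)).
Then P(j+1) = P(j) + (9/((j + 2)(j + 3))) = (9j/(2(j + 2))) + (9/((j + 2)(j + 3))).
Simplifying, P(j+1) = 9(j + 1)/(2(j + 3)) = 9(j+1)/(2((j+1) + 2)),
which is the closed form with r = j+1.
By induction, the statement is established for all r ≥ 1.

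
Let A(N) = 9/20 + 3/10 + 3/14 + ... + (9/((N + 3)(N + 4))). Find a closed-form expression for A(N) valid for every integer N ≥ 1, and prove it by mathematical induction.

A(N) = 9N/(4(N + 4))

We claim A(N) = 9N/(4(N + 4)) for all N ≥ 1.
Base step (N = 1): A(1) = 9/20, and the closed form gives 9/20. They agree.
Inductive step: assume the claim holds for N = j, so A(j) = 9j/(4(j + 4)).
Then A(j+1) = A(j) + (9/((j + 4)(j + 5))) = (9j/(4(j + 4))) + (9/((j + 4)(j + 5))).
Simplifying, A(j+1) = 9(j + 1)/(4(j + 5)) = 9(j+1)/(4((j+1) + 4)),
which is the closed form with N = j+1.
Hence, by induction on N, the claim holds for every N ≥ 1.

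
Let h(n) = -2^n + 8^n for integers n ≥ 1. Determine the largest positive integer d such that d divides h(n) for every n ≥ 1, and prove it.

Computing the first values: h(1) = 6 and h(2) = 60; gcd(6, 60) = 6, so d ≤ 6.
We prove 6 | -2^n + 8^n for all n ≥ 1 by induction on n.
Base step (n = 1): h(1) = 6 = 6·(1), so 6 | h(1).
Inductive step: suppose the statement holds for some i ≥ 1, i.e. 6 | h(i). Then
8^{i+1} − 2^{i+1} = 8·8^i − 2·2^i = 8·(8^i − 2^i) + (6)·2^i. The first term is divisible by 6 by the inductive hypothesis, and the second term (6)·2^i is divisible by 6 since 6 | 6. Hence 6 | h(i+1).
By induction, the statement is established for all n ≥ 1.
Therefore the largest such d is 6.

d = 6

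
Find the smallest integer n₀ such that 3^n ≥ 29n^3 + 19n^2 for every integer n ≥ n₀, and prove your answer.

At n = 9: 19683 < 22680, so the inequality fails and n₀ ≥ 10. We prove 3^n ≥ 29n^3 + 19n^2 for all n ≥ 10.
Base case (n = 10): 3^n = 59049 and 29n^3 + 19n^2 = 30900, so 59049 ≥ 30900.
For the inductive step, assume it holds for an arbitrary m ≥ 10, so 3^m ≥ 29m^3 + 19m^2.
Then 3^(m + 1) = 3·(3^m) ≥ 3·(29m^3 + 19m^2).
Also, for m ≥ 10 we have 3·(29m^3 + 19m^2) ≥ 29(m+1)^3 + 19(m+1)^2, since 3·(29m^3 + 19m^2) − (29(m+1)^3 + 19(m+1)^2) = 58m^3 - 49m^2 - 125m - 48, which is nonnegative for all m ≥ 10.
Combining, 3^(m + 1) ≥ 29(m+1)^3 + 19(m+1)^2.
By the principle of mathematical induction, the result holds for all n ≥ 10.
Hence the smallest such n₀ is 10.

n₀ = 10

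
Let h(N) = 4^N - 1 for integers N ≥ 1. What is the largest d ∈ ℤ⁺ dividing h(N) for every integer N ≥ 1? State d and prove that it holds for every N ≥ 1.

Computing the first values: h(1) = 3 and h(2) = 15; gcd(3, 15) = 3, so d ≤ 3.
We prove 3 | 4^N - 1 for all N ≥ 1 by induction on N.
Base case (N = 1): h(1) = 3 = 3·(1), so 3 | h(1).
For the inductive step, assume it holds for an arbitrary p ≥ 1, i.e. 3 | h(p). Then
4^{p+1} − 1^{p+1} = 4·4^p − 1·1^p = 4·(4^p − 1^p) + (3)·1^p. The first term is divisible by 3 by the inductive hypothesis, and the second term (3)·1^p is divisible by 3 since 3 | 3. Hence 3 | h(p+1).
By induction, the statement is established for all N ≥ 1.
Therefore the largest such d is 3.

d = 3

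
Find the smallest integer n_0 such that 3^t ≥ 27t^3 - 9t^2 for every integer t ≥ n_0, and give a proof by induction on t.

At t = 8: 6561 < 13248, so the inequality fails and n_0 ≥ 9. We prove 3^t ≥ 27t^3 - 9t^2 for all t ≥ 9.
Base case (t = 9): 3^t = 19683 and 27t^3 - 9t^2 = 18954, so 19683 ≥ 18954.
Inductive step: suppose the statement holds for some j ≥ 9, so 3^j ≥ 27j^3 - 9j^2.
Then 3^(j + 1) = 3·(3^j) ≥ 3·(27j^3 - 9j^2).
Also, for j ≥ 9 we have 3·(27j^3 - 9j^2) ≥ 27(j+1)^3 - 9(j+1)^2, since 3·(27j^3 - 9j^2) − (27(j+1)^3 - 9(j+1)^2) = 54j^3 - 99j^2 - 63j - 18, which is nonnegative for all j ≥ 9.
Combining, 3^(j + 1) ≥ 27(j+1)^3 - 9(j+1)^2.
By induction, the statement is established for all t ≥ 9.
Hence the smallest such n_0 is 9.

n_0 = 9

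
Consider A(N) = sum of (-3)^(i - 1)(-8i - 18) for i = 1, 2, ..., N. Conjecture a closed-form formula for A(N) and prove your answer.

A(N) = (-3)^N(2N + 5) - 5

We claim A(N) = (-3)^N(2N + 5) - 5 for all N ≥ 1.
Base case (N = 1): A(1) = -26, and the closed form gives -26. They agree.
Inductive step: assume the claim holds for N = i, so A(i) = (-3)^i(2i + 5) - 5.
Then A(i+1) = A(i) + ((-3)^i(-8i - 26)) = ((-3)^i(2i + 5) - 5) + ((-3)^i(-8i - 26)).
Simplifying, A(i+1) = -6(-3)^i·i - 21(-3)^i - 5 = (-3)^(i+1)(2(i+1) + 5) - 5,
which is the closed form with N = i+1.
By induction, the statement is established for all N ≥ 1.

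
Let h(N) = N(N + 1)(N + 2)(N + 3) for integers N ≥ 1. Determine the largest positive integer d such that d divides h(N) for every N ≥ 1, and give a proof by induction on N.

d = 24

Computing the first values: h(1) = 24 and h(2) = 120; gcd(24, 120) = 24, so d ≤ 24.
We prove 24 | N(N + 1)(N + 2)(N + 3) for all N ≥ 1 by induction on N.
When N = 1: h(1) = 24 = 24·(1), so 24 | h(1).
Suppose the result is true for N = r, i.e. 24 | h(r). Then
h(r+1) − h(r) = (r+1)·(r+2)·(r+3)·(r+4) − r·(r+1)·(r+2)·(r+3) = (r+1)·(r+2)·(r+3)·[(r+4) − r] = 4·(r+1)·(r+2)·(r+3). The product of 3 consecutive integers is divisible by (3)! = 6, so h(r+1) − h(r) is divisible by 4·6 = 24. By the inductive hypothesis 24 | h(r), hence 24 | h(r+1).
This completes the induction.
Therefore the largest such d is 24.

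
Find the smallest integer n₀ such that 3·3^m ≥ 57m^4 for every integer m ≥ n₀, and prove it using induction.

At m = 11: 531441 < 834537, so the inequality fails and n₀ ≥ 12. We prove 3·3^m ≥ 57m^4 for all m ≥ 12.
Base step (m = 12): 3·3^m = 1594323 and 57m^4 = 1181952, so 1594323 ≥ 1181952.
For the inductive step, assume it holds for an arbitrary i ≥ 12, so 3·3^i ≥ 57i^4.
Then 3·3^(i + 1) = 3·(3·3^i) ≥ 3·(57i^4).
Also, for i ≥ 12 we have 3·(57i^4) ≥ 57(i+1)^4, since 3 ≥ (1 + 1/i)^4 for all i ≥ 12.
Combining, 3·3^(i + 1) ≥ 57(i+1)^4.
Hence, by induction on m, the claim holds for every m ≥ 12.
Hence the smallest such n₀ is 12.

n₀ = 12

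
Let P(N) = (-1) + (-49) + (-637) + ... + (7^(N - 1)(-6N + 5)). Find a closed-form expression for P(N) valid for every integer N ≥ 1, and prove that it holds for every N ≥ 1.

P(N) = 7^N(-N + 1) - 1

We claim P(N) = 7^N(-N + 1) - 1 for all N ≥ 1.
Base case (N = 1): P(1) = -1, and the closed form gives -1. They agree.
Suppose the result is true for N = i, so P(i) = 7^i(-i + 1) - 1.
Then P(i+1) = P(i) + (7^i(-6i - 1)) = (7^i(-i + 1) - 1) + (7^i(-6i - 1)).
Simplifying, P(i+1) = -7·7^i·i - 1 = 7^(i+1)(-(i+1) + 1) - 1,
which is the closed form with N = i+1.
This completes the induction.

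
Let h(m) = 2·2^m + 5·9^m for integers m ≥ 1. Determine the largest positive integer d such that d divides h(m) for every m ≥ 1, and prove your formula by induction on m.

Computing the first values: h(1) = 49 and h(2) = 413; gcd(49, 413) = 7, so d ≤ 7.
We prove 7 | 2·2^m + 5·9^m for all m ≥ 1 by induction on m.
For the base case m = 1: h(1) = 49 = 7·(7), so 7 | h(1).
Inductive step: assume the claim holds for m = i, i.e. 7 | h(i). Then
h(i+1) − 9·h(i) = (2·2^(i+1) + 5·9^(i+1)) − 9·(2·2^i + 5·9^i) = (2)·2^i·(2 − 9) = (-14)·2^i. Since 7 | h(i) by the inductive hypothesis, 7 | 9·h(i); and 7 | -14 since -14 = 7·-2. Therefore 7 | h(i+1).
By the principle of mathematical induction, the result holds for all m ≥ 1.
Therefore the largest such d is 7.

d = 7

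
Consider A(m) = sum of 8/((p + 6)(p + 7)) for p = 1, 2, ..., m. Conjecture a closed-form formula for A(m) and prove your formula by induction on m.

We claim A(m) = 8m/(7(m + 7)) for all m ≥ 1.
Base case (m = 1): A(1) = 1/7, and the closed form gives 1/7. They agree.
Inductive step: suppose the statement holds for some p ≥ 1, so A(p) = 8p/(7(p + 7)).
Then A(p+1) = A(p) + (8/((p + 7)(p + 8))) = (8p/(7(p + 7))) + (8/((p + 7)(p + 8))).
Simplifying, A(p+1) = 8(p + 1)/(7(p + 8)) = 8(p+1)/(7((p+1) + 7)),
which is the closed form with m = p+1.
Hence, by induction on m, the claim holds for every m ≥ 1.

A(m) = 8m/(7(m + 7))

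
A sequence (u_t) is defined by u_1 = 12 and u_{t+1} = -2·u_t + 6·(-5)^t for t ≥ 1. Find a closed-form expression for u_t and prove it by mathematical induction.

Computing the first terms: u_1 = 12, u_2 = -54, u_3 = 258. This suggests u_t = -(-2)^t - 2(-5)^t.
Base case (t = 1): the formula gives 12 = 12 = u_1.
Suppose the result is true for t = j, so u_j = -(-2)^j - 2(-5)^j.
Then u_{j+1} = -2·u_j + 6·(-5)^j = -2·(-(-2)^j - 2(-5)^j) + 6·(-5)^j = -(-2)^(j + 1) - 2(-5)^(j + 1),
which is the claimed formula at t = j+1.
By induction, the statement is established for all t ≥ 1.

u_t = -(-2)^t - 2(-5)^t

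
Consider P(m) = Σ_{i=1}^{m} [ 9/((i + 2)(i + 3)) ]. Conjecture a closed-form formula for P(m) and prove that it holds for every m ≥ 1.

We claim P(m) = 3m/(m + 3) for all m ≥ 1.
For the base case m = 1: P(1) = 3/4, and the closed form gives 3/4. They agree.
Suppose the result is true for m = i, so P(i) = 3i/(i + 3).
Then P(i+1) = P(i) + (9/((i + 3)(i + 4))) = (3i/(i + 3)) + (9/((i + 3)(i + 4))).
Simplifying, P(i+1) = 3(i + 1)/(i + 4) = 3(i+1)/((i+1) + 3),
which is the closed form with m = i+1.
By the principle of mathematical induction, the result holds for all m ≥ 1.

P(m) = 3m/(m + 3)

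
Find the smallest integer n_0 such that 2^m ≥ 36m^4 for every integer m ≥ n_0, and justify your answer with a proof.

At m = 23: 8388608 < 10074276, so the inequality fails and n_0 ≥ 24. We prove 2^m ≥ 36m^4 for all m ≥ 24.
For the base case m = 24: 2^m = 16777216 and 36m^4 = 11943936, so 16777216 ≥ 11943936.
Suppose the result is true for m = p, so 2^p ≥ 36p^4.
Then 2^(p + 1) = 2·(2^p) ≥ 2·(36p^4).
Also, for p ≥ 24 we have 2·(36p^4) ≥ 36(p+1)^4, since 2 ≥ (1 + 1/p)^4 for all p ≥ 24.
Combining, 2^(p + 1) ≥ 36(p+1)^4.
Hence, by induction on m, the claim holds for every m ≥ 24.
Hence the smallest such n_0 is 24.

n_0 = 24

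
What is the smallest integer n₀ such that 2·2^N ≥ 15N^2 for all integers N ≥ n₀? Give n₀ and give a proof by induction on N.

n₀ = 10

At N = 9: 1024 < 1215, so the inequality fails and n₀ ≥ 10. We prove 2·2^N ≥ 15N^2 for all N ≥ 10.
When N = 10: 2·2^N = 2048 and 15N^2 = 1500, so 2048 ≥ 1500.
Suppose the result is true for N = m, so 2·2^m ≥ 15m^2.
Then 2·2^(m + 1) = 2·(2·2^m) ≥ 2·(15m^2).
Also, for m ≥ 10 we have 2·(15m^2) ≥ 15(m+1)^2, since 2 ≥ (1 + 1/m)^2 for all m ≥ 10.
Combining, 2·2^(m + 1) ≥ 15(m+1)^2.
Hence, by induction on N, the claim holds for every N ≥ 10.
Hence the smallest such n₀ is 10.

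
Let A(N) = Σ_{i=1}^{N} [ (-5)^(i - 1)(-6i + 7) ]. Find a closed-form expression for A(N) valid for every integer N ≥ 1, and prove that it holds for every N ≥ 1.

We claim A(N) = (-5)^N(N - 1) + 1 for all N ≥ 1.
Base case (N = 1): A(1) = 1, and the closed form gives 1. They agree.
Inductive step: assume the claim holds for N = i, so A(i) = (-5)^i(i - 1) + 1.
Then A(i+1) = A(i) + ((-5)^i(-6i + 1)) = ((-5)^i(i - 1) + 1) + ((-5)^i(-6i + 1)).
Simplifying, A(i+1) = (-5)^(i + 1)i + 1 = (-5)^(i+1)((i+1) - 1) + 1,
which is the closed form with N = i+1.
This completes the induction.

A(N) = (-5)^N(N - 1) + 1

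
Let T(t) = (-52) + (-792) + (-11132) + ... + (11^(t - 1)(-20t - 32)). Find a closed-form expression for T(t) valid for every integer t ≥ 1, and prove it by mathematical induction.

We claim T(t) = -11^t(2t + 3) + 3 for all t ≥ 1.
Base step (t = 1): T(1) = -52, and the closed form gives -52. They agree.
Inductive step: assume the claim holds for t = p, so T(p) = -11^p(2p + 3) + 3.
Then T(p+1) = T(p) + (11^p(-20p - 52)) = (-11^p(2p + 3) + 3) + (11^p(-20p - 52)).
Simplifying, T(p+1) = -22·11^p·p - 55·11^p + 3 = -11^(p+1)(2(p+1) + 3) + 3,
which is the closed form with t = p+1.
By the principle of mathematical induction, the result holds for all t ≥ 1.

T(t) = -11^t(2t + 3) + 3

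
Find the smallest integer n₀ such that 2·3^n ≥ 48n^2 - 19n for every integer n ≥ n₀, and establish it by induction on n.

At n = 6: 1458 < 1614, so the inequality fails and n₀ ≥ 7. We prove 2·3^n ≥ 48n^2 - 19n for all n ≥ 7.
Base case (n = 7): 2·3^n = 4374 and 48n^2 - 19n = 2219, so 4374 ≥ 2219.
Inductive step: assume the claim holds for n = k, so 2·3^k ≥ 48k^2 - 19k.
Then 2·3^(k + 1) = 3·(2·3^k) ≥ 3·(48k^2 - 19k).
Also, for k ≥ 7 we have 3·(48k^2 - 19k) ≥ 48(k+1)^2 - 19(k+1), since 3·(48k^2 - 19k) − (48(k+1)^2 - 19(k+1)) = 96k^2 - 134k - 29, which is nonnegative for all k ≥ 7.
Combining, 2·3^(k + 1) ≥ 48(k+1)^2 - 19(k+1).
This completes the induction.
Hence the smallest such n₀ is 7.

n₀ = 7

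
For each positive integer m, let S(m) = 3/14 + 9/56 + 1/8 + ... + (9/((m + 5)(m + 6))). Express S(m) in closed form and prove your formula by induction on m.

We claim S(m) = 3m/(2(m + 6)) for all m ≥ 1.
When m = 1: S(1) = 3/14, and the closed form gives 3/14. They agree.
For the inductive step, assume it holds for an arbitrary r ≥ 1, so S(r) = 3r/(2(r + 6)).
Then S(r+1) = S(r) + (9/((r + 6)(r + 7))) = (3r/(2(r + 6))) + (9/((r + 6)(r + 7))).
Simplifying, S(r+1) = 3(r + 1)/(2(r + 7)) = 3(r+1)/(2((r+1) + 6)),
which is the closed form with m = r+1.
By induction, the statement is established for all m ≥ 1.

S(m) = 3m/(2(m + 6))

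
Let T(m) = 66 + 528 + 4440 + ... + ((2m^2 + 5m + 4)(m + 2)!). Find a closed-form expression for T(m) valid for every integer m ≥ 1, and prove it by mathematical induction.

T(m) = (2m + 1)(m + 3)! - 6

We claim T(m) = (2m + 1)(m + 3)! - 6 for all m ≥ 1.
When m = 1: T(1) = 66, and the closed form gives 66. They agree.
Suppose the result is true for m = k, so T(k) = (2k + 1)(k + 3)! - 6.
Then T(k+1) = T(k) + ((2k^2 + 9k + 11)(k + 3)!) = ((2k + 1)(k + 3)! - 6) + ((2k^2 + 9k + 11)(k + 3)!).
Simplifying, T(k+1) = (2(k+1) + 1)((k+1) + 3)! - 6,
which is the closed form with m = k+1.
By the principle of mathematical induction, the result holds for all m ≥ 1.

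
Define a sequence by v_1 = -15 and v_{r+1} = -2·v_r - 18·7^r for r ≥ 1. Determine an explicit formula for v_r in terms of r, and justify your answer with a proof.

v_r = -(-2)^(r - 1) - 2·7^r

Computing the first terms: v_1 = -15, v_2 = -96, v_3 = -690. This suggests v_r = -(-2)^(r - 1) - 2·7^r.
Base step (r = 1): the formula gives -15 = -15 = v_1.
Inductive step: assume the claim holds for r = p, so v_p = -(-2)^(p - 1) - 2·7^p.
Then v_{p+1} = -2·v_p - 18·7^p = -2·(-(-2)^(p - 1) - 2·7^p) - 18·7^p = -(-2)^p - 2·7^(p + 1) = -(-2)^((p+1) - 1) - 2·7^(p+1),
which is the claimed formula at r = p+1.
Hence, by induction on r, the claim holds for every r ≥ 1.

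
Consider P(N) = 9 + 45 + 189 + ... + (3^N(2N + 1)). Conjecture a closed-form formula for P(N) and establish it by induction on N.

P(N) = 3^(N + 1)N

We claim P(N) = 3^(N + 1)N for all N ≥ 1.
When N = 1: P(1) = 9, and the closed form gives 9. They agree.
Suppose the result is true for N = m, so P(m) = 3^(m + 1)m.
Then P(m+1) = P(m) + (3^(m + 1)(2m + 3)) = (3^(m + 1)m) + (3^(m + 1)(2m + 3)).
Simplifying, P(m+1) = 3^(m + 2)(m + 1) = 3^((m+1) + 1)(m+1),
which is the closed form with N = m+1.
This completes the induction.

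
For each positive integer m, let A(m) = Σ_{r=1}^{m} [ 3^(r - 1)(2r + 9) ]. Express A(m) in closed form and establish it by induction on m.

A(m) = 3^m(m + 4) - 4

We claim A(m) = 3^m(m + 4) - 4 for all m ≥ 1.
When m = 1: A(1) = 11, and the closed form gives 11. They agree.
For the inductive step, assume it holds for an arbitrary r ≥ 1, so A(r) = 3^r(r + 4) - 4.
Then A(r+1) = A(r) + (3^r(2r + 11)) = (3^r(r + 4) - 4) + (3^r(2r + 11)).
Simplifying, A(r+1) = 3·3^r·r + 15·3^r - 4 = 3^(r+1)((r+1) + 4) - 4,
which is the closed form with m = r+1.
By the principle of mathematical induction, the result holds for all m ≥ 1.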